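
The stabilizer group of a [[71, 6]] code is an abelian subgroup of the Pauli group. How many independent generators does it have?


For an [[n,k]] stabilizer code:
Number of stabilizer generators = n - k
= 71 - 6
= 65

65


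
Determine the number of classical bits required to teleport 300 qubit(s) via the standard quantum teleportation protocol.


Quantum teleportation requires 2 classical bits per qubit teleported.
300 qubit(s) -> 2 * 300 = 600 classical bits

600


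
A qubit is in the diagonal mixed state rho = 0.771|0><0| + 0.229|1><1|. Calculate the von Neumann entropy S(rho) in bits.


S = -p*log2(p) - (1-p)*log2(1-p)
p = 0.7710, 1-p = 0.2290
= -0.7710 * log2(0.7710) - 0.2290 * log2(0.2290)
= -(-0.2893) - (-0.4870)
= 0.7763

0.7763


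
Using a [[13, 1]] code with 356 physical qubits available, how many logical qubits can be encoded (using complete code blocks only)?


Each code block uses 13 physical qubits for 1 logical qubit(s).
Number of complete blocks = floor(356 / 13) = 27
Logical qubits = 27 * 1
= 27

27


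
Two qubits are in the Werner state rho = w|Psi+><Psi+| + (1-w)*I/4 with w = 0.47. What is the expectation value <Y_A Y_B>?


|Psi+> = (|01> + |10>)/sqrt(2)
For the pure Bell state, <Y_A Y_B> = +1 (Bell-state Pauli correlator).
The maximally-mixed part I/4 has tr(I/4 * P tensor P) = 0 for any traceless Pauli P.
So <Y_A Y_B>_rho = w * (+1) + (1 - w) * 0
= 0.47 * (+1)
= 0.4700

0.4700


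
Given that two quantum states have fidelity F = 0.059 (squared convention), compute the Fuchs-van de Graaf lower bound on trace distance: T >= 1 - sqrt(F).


Fuchs-van de Graaf (squared-fidelity convention): 1 - sqrt(F) <= T <= sqrt(1 - F).
Lower bound: T >= 1 - sqrt(F)
sqrt(F) = sqrt(0.059) = 0.2429
T >= 1 - 0.2429
T >= 0.7571

0.7571


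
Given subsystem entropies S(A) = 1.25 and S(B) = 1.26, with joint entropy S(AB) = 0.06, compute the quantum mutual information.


I(A:B) = S(A) + S(B) - S(AB)
= 1.25 + 1.26 - 0.06
= 2.4500

2.4500


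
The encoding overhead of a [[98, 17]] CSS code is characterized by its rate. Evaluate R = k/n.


Code rate R = k/n
= 17/98
= 0.1735

0.1735


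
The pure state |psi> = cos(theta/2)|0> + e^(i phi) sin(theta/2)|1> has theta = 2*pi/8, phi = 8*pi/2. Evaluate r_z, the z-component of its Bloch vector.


theta = 0.7854, phi = 12.5664
r_z = cos(theta) = 0.7071

0.7071


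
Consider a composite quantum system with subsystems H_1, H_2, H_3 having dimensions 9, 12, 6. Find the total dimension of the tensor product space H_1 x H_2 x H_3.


dim(H_1 x H_2 x H_3) = 9 * 12 * 6
= 108 * 6
= 648

648


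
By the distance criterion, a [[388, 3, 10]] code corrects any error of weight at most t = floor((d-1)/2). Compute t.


Code parameters: [[388, 3, 10]], distance d = 10.
Number of correctable errors = floor((d-1)/2)
= floor((10 - 1)/2)
= floor(9/2)
= 4

4


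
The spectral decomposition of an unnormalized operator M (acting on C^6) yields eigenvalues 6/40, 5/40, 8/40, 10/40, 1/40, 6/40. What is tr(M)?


tr(M) = sum of eigenvalues
= 6/40 + 5/40 + 8/40 + 10/40 + 1/40 + 6/40
= 36/40
= 0.9000

0.9000


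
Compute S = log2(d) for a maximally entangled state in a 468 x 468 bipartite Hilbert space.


For a maximally entangled state in d x d:
S = log2(d) = log2(468)
= 8.8704

8.8704


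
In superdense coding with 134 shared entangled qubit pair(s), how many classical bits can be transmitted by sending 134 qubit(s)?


Superdense coding allows 2 classical bits per shared entangled pair.
134 pair(s) -> 2 * 134 = 268 classical bits

268


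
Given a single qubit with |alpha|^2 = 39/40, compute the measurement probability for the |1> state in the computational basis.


|alpha|^2 = 39/40 = 0.9750
|beta|^2 = 1 - 39/40 = 1/40 = 0.0250
P(|1>) = |beta|^2 = 0.0250

0.0250


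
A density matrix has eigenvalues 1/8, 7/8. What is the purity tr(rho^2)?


tr(rho^2) = sum of eigenvalues squared
= (1/8)^2 + (7/8)^2
= (1 + 49) / 64
= 50/64
= 0.7812

0.7812


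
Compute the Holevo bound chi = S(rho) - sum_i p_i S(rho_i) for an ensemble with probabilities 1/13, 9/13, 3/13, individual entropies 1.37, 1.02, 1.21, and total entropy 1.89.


chi = S(rho) - sum_i p_i * S(rho_i)
Weighted entropy = 1/13 * 1.37 + 9/13 * 1.02 + 3/13 * 1.21
= 1.0908
chi = 1.89 - 1.0908
= 0.7992

0.7992


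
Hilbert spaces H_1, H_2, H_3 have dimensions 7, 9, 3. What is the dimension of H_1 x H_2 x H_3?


dim(H_1 x H_2 x H_3) = 7 * 9 * 3
= 63 * 3
= 189

189


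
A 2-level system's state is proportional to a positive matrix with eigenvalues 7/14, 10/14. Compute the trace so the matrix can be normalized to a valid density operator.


tr(M) = sum of eigenvalues
= 7/14 + 10/14
= 17/14
= 1.2143

1.2143


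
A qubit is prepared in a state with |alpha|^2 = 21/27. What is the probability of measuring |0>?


|alpha|^2 = 21/27 = 0.7778
|beta|^2 = 1 - 21/27 = 6/27 = 0.2222
P(|0>) = |alpha|^2 = 0.7778

0.7778


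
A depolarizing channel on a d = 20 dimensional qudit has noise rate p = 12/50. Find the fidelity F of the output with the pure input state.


F = (1-p) + p/d
= (1 - 0.2400) + 0.2400/20
= 0.7600 + 0.0120
= 0.7720

0.7720


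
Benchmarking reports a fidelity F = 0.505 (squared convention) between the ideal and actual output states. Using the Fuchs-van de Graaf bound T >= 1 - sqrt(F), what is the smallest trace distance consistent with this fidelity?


Fuchs-van de Graaf (squared-fidelity convention): 1 - sqrt(F) <= T <= sqrt(1 - F).
Lower bound: T >= 1 - sqrt(F)
sqrt(F) = sqrt(0.505) = 0.7106
T >= 1 - 0.7106
T >= 0.2894

0.2894


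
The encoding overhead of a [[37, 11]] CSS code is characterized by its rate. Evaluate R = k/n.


Code rate R = k/n
= 11/37
= 0.2973

0.2973


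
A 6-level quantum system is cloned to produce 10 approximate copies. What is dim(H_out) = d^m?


Output space = H^(tensor 10) where dim(H) = 6
dim = 6^10
= 36 (after 2 factors)
= 216 (after 3 factors)
= 1296 (after 4 factors)
= 7776 (after 5 factors)
= 46656 (after 6 factors)
= 279936 (after 7 factors)
= 1679616 (after 8 factors)
= 10077696 (after 9 factors)
= 60466176 (after 10 factors)
= 60466176

60466176


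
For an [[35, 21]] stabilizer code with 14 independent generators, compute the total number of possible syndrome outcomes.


Each stabilizer generator gives a binary (+1 or -1) measurement outcome.
With 14 independent generators:
Total syndromes = 2^14
= 16384

16384


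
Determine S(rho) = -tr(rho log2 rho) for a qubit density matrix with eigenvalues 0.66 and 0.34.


S = -p*log2(p) - (1-p)*log2(1-p)
p = 0.6600, 1-p = 0.3400
= -0.6600 * log2(0.6600) - 0.3400 * log2(0.3400)
= -(-0.3956) - (-0.5292)
= 0.9248

0.9248


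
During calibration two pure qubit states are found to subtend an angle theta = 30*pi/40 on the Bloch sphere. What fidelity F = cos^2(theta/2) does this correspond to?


For states separated by angle theta on Bloch sphere:
F = cos^2(theta/2)
theta = 30*pi/40 = 2.3562
theta/2 = 1.1781
cos(theta/2) = 0.3827
F = 0.1464

0.1464


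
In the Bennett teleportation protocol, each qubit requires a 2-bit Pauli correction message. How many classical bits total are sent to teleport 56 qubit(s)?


Quantum teleportation requires 2 classical bits per qubit teleported.
56 qubit(s) -> 2 * 56 = 112 classical bits

112


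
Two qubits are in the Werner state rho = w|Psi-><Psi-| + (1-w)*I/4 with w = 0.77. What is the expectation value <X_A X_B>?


|Psi-> = (|01> - |10>)/sqrt(2)
For the pure Bell state, <X_A X_B> = -1 (Bell-state Pauli correlator).
The maximally-mixed part I/4 has tr(I/4 * P tensor P) = 0 for any traceless Pauli P.
So <X_A X_B>_rho = w * (-1) + (1 - w) * 0
= 0.77 * (-1)
= -0.7700

-0.7700


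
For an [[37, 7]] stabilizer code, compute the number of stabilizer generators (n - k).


For an [[n,k]] stabilizer code:
Number of stabilizer generators = n - k
= 37 - 7
= 30

30


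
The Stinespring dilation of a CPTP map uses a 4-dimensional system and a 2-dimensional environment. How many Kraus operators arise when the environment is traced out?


Tracing out the environment in an orthonormal basis {|i>_E} gives Kraus operators K_i = <i|_E U |0>_E.
Number of Kraus operators = dim(H_env) = d_env
= 2

2


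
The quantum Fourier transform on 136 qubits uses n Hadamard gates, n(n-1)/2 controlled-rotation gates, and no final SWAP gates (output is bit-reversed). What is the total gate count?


Hadamard gates: 136
Controlled rotations: n*(n-1)/2 = 136*135/2 = 9180
SWAP gates: 0 (omitted)
Total = 136 + 9180
= 9316

9316


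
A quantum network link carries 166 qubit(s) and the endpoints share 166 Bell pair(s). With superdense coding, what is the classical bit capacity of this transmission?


Superdense coding allows 2 classical bits per shared entangled pair.
166 pair(s) -> 2 * 166 = 332 classical bits

332


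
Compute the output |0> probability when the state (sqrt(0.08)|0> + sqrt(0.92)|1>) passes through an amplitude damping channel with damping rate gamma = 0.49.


For amplitude damping with parameter gamma on state sqrt(a)|0> + sqrt(b)|1>:
alpha^2 = 0.08, beta^2 = 0.92
P(|0>) = alpha^2 + gamma * beta^2
= 0.08 + 0.49 * 0.92
= 0.08 + 0.4508
= 0.5308

0.5308


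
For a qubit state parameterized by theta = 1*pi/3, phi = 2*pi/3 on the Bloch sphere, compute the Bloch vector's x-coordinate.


theta = 1.0472, phi = 2.0944
r_x = sin(theta)*cos(phi) = 0.8660 * -0.5000
r_x = -0.4330

-0.4330


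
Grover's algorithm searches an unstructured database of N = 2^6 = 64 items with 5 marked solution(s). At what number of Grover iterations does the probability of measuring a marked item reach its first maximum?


After j Grover iterations the success probability is P(j) = sin^2((2j+1)*theta), where sin(theta) = sqrt(k/N).
N = 2^6 = 64, k = 5
sin(theta) = sqrt(k/N) = 0.2795084972
theta = arcsin(sqrt(k/N)) = 0.2832821653 rad
P(j) reaches its first maximum when (2j+1)*theta is as close as possible to pi/2, i.e. j = round(pi/(4*theta) - 1/2).
pi/(4*theta) - 1/2 = 2.2725
(For comparison, the common estimate pi/4 * sqrt(N/k) = 2.8099; the exact maximiser is used here.)
Optimal iterations = 2

2


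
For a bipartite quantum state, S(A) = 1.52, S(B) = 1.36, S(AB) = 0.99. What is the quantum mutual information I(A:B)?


I(A:B) = S(A) + S(B) - S(AB)
= 1.52 + 1.36 - 0.99
= 1.8900

1.8900


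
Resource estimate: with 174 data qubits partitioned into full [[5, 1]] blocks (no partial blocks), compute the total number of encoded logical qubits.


Each code block uses 5 physical qubits for 1 logical qubit(s).
Number of complete blocks = floor(174 / 5) = 34
Logical qubits = 34 * 1
= 34

34


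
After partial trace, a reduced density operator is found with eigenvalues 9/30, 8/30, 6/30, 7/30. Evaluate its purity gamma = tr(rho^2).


tr(rho^2) = sum of eigenvalues squared
= (9/30)^2 + (8/30)^2 + (6/30)^2 + (7/30)^2
= (81 + 64 + 36 + 49) / 900
= 230/900
= 0.2556

0.2556


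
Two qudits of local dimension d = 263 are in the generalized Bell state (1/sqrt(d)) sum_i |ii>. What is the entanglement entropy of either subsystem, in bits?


For a maximally entangled state in d x d:
S = log2(d) = log2(263)
= 8.0389

8.0389


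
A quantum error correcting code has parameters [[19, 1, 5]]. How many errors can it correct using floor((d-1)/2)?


Code parameters: [[19, 1, 5]], distance d = 5.
Number of correctable errors = floor((d-1)/2)
= floor((5 - 1)/2)
= floor(4/2)
= 2

2


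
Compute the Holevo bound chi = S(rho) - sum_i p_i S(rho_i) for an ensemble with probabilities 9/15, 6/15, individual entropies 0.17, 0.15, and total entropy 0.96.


chi = S(rho) - sum_i p_i * S(rho_i)
Weighted entropy = 9/15 * 0.17 + 6/15 * 0.15
= 0.1620
chi = 0.96 - 0.1620
= 0.7980

0.7980


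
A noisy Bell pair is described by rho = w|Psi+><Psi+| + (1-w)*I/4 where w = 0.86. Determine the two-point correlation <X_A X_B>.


|Psi+> = (|01> + |10>)/sqrt(2)
For the pure Bell state, <X_A X_B> = +1 (Bell-state Pauli correlator).
The maximally-mixed part I/4 has tr(I/4 * P tensor P) = 0 for any traceless Pauli P.
So <X_A X_B>_rho = w * (+1) + (1 - w) * 0
= 0.86 * (+1)
= 0.8600

0.8600


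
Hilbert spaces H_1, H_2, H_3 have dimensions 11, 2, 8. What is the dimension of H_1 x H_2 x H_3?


dim(H_1 x H_2 x H_3) = 11 * 2 * 8
= 22 * 8
= 176

176


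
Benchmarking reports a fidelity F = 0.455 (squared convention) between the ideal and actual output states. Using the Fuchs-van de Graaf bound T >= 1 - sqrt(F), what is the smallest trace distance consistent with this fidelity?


Fuchs-van de Graaf (squared-fidelity convention): 1 - sqrt(F) <= T <= sqrt(1 - F).
Lower bound: T >= 1 - sqrt(F)
sqrt(F) = sqrt(0.455) = 0.6745
T >= 1 - 0.6745
T >= 0.3255

0.3255


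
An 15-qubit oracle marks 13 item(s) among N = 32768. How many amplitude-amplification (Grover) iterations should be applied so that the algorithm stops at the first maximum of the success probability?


After j Grover iterations the success probability is P(j) = sin^2((2j+1)*theta), where sin(theta) = sqrt(k/N).
N = 2^15 = 32768, k = 13
sin(theta) = sqrt(k/N) = 0.01991804497
theta = arcsin(sqrt(k/N)) = 0.01991936222 rad
P(j) reaches its first maximum when (2j+1)*theta is as close as possible to pi/2, i.e. j = round(pi/(4*theta) - 1/2).
pi/(4*theta) - 1/2 = 38.9289
(For comparison, the common estimate pi/4 * sqrt(N/k) = 39.4315; the exact maximiser is used here.)
Optimal iterations = 39

39


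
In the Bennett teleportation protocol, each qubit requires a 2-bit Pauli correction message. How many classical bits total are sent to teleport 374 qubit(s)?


Quantum teleportation requires 2 classical bits per qubit teleported.
374 qubit(s) -> 2 * 374 = 748 classical bits

748


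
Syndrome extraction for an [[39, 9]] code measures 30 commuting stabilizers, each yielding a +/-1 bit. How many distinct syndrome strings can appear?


Each stabilizer generator gives a binary (+1 or -1) measurement outcome.
With 30 independent generators:
Total syndromes = 2^30
= 1073741824

1073741824


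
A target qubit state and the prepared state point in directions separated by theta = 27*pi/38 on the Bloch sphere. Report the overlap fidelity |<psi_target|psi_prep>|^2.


For states separated by angle theta on Bloch sphere:
F = cos^2(theta/2)
theta = 27*pi/38 = 2.2322
theta/2 = 1.1161
cos(theta/2) = 0.4392
F = 0.1929

0.1929


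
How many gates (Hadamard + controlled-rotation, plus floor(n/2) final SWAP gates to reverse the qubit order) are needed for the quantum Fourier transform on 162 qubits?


Hadamard gates: 162
Controlled rotations: n*(n-1)/2 = 162*161/2 = 13041
SWAP gates: floor(n/2) = floor(162/2) = 81
Total = 162 + 13041 + 81
= 13284

13284


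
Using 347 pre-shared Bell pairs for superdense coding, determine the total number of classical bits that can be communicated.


Superdense coding allows 2 classical bits per shared entangled pair.
347 pair(s) -> 2 * 347 = 694 classical bits

694


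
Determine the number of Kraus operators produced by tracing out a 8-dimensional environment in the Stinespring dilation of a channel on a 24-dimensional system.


Tracing out the environment in an orthonormal basis {|i>_E} gives Kraus operators K_i = <i|_E U |0>_E.
Number of Kraus operators = dim(H_env) = d_env
= 8

8


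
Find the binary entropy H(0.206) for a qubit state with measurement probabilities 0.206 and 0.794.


S = -p*log2(p) - (1-p)*log2(1-p)
p = 0.2060, 1-p = 0.7940
= -0.2060 * log2(0.2060) - 0.7940 * log2(0.7940)
= -(-0.4695) - (-0.2642)
= 0.7338

0.7338


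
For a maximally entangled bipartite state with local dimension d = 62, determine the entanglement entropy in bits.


For a maximally entangled state in d x d:
S = log2(d) = log2(62)
= 5.9542

5.9542


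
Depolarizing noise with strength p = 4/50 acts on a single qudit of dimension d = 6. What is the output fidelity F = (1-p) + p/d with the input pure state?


F = (1-p) + p/d
= (1 - 0.0800) + 0.0800/6
= 0.9200 + 0.0133
= 0.9333

0.9333


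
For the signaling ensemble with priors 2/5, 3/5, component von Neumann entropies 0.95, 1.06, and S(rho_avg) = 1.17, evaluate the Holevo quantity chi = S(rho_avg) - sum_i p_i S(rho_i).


chi = S(rho) - sum_i p_i * S(rho_i)
Weighted entropy = 2/5 * 0.95 + 3/5 * 1.06
= 1.0160
chi = 1.17 - 1.0160
= 0.1540

0.1540


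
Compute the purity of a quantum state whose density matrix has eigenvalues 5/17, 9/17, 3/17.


tr(rho^2) = sum of eigenvalues squared
= (5/17)^2 + (9/17)^2 + (3/17)^2
= (25 + 81 + 9) / 289
= 115/289
= 0.3979

0.3979


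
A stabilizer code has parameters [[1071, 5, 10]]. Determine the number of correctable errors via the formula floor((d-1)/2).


Code parameters: [[1071, 5, 10]], distance d = 10.
Number of correctable errors = floor((d-1)/2)
= floor((10 - 1)/2)
= floor(9/2)
= 4

4


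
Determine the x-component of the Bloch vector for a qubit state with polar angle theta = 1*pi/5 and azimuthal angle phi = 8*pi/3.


theta = 0.6283, phi = 8.3776
r_x = sin(theta)*cos(phi) = 0.5878 * -0.5000
r_x = -0.2939

-0.2939


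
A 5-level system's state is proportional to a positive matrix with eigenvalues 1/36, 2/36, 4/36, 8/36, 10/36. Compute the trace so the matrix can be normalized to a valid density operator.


tr(M) = sum of eigenvalues
= 1/36 + 2/36 + 4/36 + 8/36 + 10/36
= 25/36
= 0.6944

0.6944


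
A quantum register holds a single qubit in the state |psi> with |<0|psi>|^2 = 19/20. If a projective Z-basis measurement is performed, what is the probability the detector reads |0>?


|alpha|^2 = 19/20 = 0.9500
|beta|^2 = 1 - 19/20 = 1/20 = 0.0500
P(|0>) = |alpha|^2 = 0.9500

0.9500


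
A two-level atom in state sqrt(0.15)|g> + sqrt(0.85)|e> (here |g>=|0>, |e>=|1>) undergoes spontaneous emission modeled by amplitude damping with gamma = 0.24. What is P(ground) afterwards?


For amplitude damping with parameter gamma on state sqrt(a)|0> + sqrt(b)|1>:
alpha^2 = 0.15, beta^2 = 0.85
P(|0>) = alpha^2 + gamma * beta^2
= 0.15 + 0.24 * 0.85
= 0.15 + 0.2040
= 0.3540

0.3540


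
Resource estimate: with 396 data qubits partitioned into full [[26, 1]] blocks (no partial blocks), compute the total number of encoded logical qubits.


Each code block uses 26 physical qubits for 1 logical qubit(s).
Number of complete blocks = floor(396 / 26) = 15
Logical qubits = 15 * 1
= 15

15


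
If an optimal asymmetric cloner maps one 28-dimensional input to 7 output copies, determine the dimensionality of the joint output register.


Output space = H^(tensor 7) where dim(H) = 28
dim = 28^7
= 784 (after 2 factors)
= 21952 (after 3 factors)
= 614656 (after 4 factors)
= 17210368 (after 5 factors)
= 481890304 (after 6 factors)
= 13492928512 (after 7 factors)
= 13492928512

13492928512


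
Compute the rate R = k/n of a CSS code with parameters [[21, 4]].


Code rate R = k/n
= 4/21
= 0.1905

0.1905


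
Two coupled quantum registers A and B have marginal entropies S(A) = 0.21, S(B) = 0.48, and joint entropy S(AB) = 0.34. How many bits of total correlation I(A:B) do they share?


I(A:B) = S(A) + S(B) - S(AB)
= 0.21 + 0.48 - 0.34
= 0.3500

0.3500


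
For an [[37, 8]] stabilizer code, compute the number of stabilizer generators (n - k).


For an [[n,k]] stabilizer code:
Number of stabilizer generators = n - k
= 37 - 8
= 29

29


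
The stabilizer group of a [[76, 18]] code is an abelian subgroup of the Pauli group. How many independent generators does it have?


For an [[n,k]] stabilizer code:
Number of stabilizer generators = n - k
= 76 - 18
= 58

58


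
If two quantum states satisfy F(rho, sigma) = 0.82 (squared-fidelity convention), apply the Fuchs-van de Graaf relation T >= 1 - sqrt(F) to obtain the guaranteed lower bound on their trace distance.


Fuchs-van de Graaf (squared-fidelity convention): 1 - sqrt(F) <= T <= sqrt(1 - F).
Lower bound: T >= 1 - sqrt(F)
sqrt(F) = sqrt(0.82) = 0.9055
T >= 1 - 0.9055
T >= 0.0945

0.0945


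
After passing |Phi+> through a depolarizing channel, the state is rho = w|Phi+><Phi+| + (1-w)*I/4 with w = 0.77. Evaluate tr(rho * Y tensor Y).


|Phi+> = (|00> + |11>)/sqrt(2)
For the pure Bell state, <Y_A Y_B> = -1 (Bell-state Pauli correlator).
The maximally-mixed part I/4 has tr(I/4 * P tensor P) = 0 for any traceless Pauli P.
So <Y_A Y_B>_rho = w * (-1) + (1 - w) * 0
= 0.77 * (-1)
= -0.7700

-0.7700


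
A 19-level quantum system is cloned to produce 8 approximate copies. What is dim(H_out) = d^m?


Output space = H^(tensor 8) where dim(H) = 19
dim = 19^8
= 361 (after 2 factors)
= 6859 (after 3 factors)
= 130321 (after 4 factors)
= 2476099 (after 5 factors)
= 47045881 (after 6 factors)
= 893871739 (after 7 factors)
= 16983563041 (after 8 factors)
= 16983563041

16983563041


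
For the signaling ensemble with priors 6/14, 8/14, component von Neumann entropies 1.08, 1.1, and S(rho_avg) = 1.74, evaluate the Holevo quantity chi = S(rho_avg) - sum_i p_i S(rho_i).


chi = S(rho) - sum_i p_i * S(rho_i)
Weighted entropy = 6/14 * 1.08 + 8/14 * 1.1
= 1.0914
chi = 1.74 - 1.0914
= 0.6486

0.6486


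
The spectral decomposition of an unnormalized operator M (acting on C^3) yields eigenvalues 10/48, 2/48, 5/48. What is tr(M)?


tr(M) = sum of eigenvalues
= 10/48 + 2/48 + 5/48
= 17/48
= 0.3542

0.3542


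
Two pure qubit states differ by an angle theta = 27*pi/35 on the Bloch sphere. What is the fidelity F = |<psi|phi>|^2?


For states separated by angle theta on Bloch sphere:
F = cos^2(theta/2)
theta = 27*pi/35 = 2.4235
theta/2 = 1.2118
cos(theta/2) = 0.3514
F = 0.1235

0.1235


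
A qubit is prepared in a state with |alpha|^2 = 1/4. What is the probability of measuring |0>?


|alpha|^2 = 1/4 = 0.2500
|beta|^2 = 1 - 1/4 = 3/4 = 0.7500
P(|0>) = |alpha|^2 = 0.2500

0.2500


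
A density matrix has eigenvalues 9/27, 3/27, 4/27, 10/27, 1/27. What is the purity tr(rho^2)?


tr(rho^2) = sum of eigenvalues squared
= (9/27)^2 + (3/27)^2 + (4/27)^2 + (10/27)^2 + (1/27)^2
= (81 + 9 + 16 + 100 + 1) / 729
= 207/729
= 0.2840

0.2840


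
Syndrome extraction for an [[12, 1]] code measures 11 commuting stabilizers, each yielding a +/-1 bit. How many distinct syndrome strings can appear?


Each stabilizer generator gives a binary (+1 or -1) measurement outcome.
With 11 independent generators:
Total syndromes = 2^11
= 2048

2048


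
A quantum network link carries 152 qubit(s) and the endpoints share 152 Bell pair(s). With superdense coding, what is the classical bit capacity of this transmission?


Superdense coding allows 2 classical bits per shared entangled pair.
152 pair(s) -> 2 * 152 = 304 classical bits

304


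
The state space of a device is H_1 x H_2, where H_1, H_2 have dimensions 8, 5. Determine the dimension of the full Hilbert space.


dim(H_1 x H_2) = 8 * 5
= 40

40


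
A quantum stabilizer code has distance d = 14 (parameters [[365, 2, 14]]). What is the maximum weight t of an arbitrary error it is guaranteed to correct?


Code parameters: [[365, 2, 14]], distance d = 14.
Number of correctable errors = floor((d-1)/2)
= floor((14 - 1)/2)
= floor(13/2)
= 6

6


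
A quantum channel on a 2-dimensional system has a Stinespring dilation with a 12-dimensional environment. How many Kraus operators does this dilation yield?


Tracing out the environment in an orthonormal basis {|i>_E} gives Kraus operators K_i = <i|_E U |0>_E.
Number of Kraus operators = dim(H_env) = d_env
= 12

12


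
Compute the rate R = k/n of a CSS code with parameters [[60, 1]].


Code rate R = k/n
= 1/60
= 0.0167

0.0167


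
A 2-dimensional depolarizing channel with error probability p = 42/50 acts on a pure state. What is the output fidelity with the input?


F = (1-p) + p/d
= (1 - 0.8400) + 0.8400/2
= 0.1600 + 0.4200
= 0.5800

0.5800


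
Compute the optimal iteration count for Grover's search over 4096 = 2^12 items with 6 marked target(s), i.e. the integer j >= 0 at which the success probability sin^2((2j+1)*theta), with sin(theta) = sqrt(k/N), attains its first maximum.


After j Grover iterations the success probability is P(j) = sin^2((2j+1)*theta), where sin(theta) = sqrt(k/N).
N = 2^12 = 4096, k = 6
sin(theta) = sqrt(k/N) = 0.03827327723
theta = arcsin(sqrt(k/N)) = 0.03828262746 rad
P(j) reaches its first maximum when (2j+1)*theta is as close as possible to pi/2, i.e. j = round(pi/(4*theta) - 1/2).
pi/(4*theta) - 1/2 = 20.0158
(For comparison, the common estimate pi/4 * sqrt(N/k) = 20.5208; the exact maximiser is used here.)
Optimal iterations = 20

20


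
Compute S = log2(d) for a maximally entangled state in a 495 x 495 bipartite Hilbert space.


For a maximally entangled state in d x d:
S = log2(d) = log2(495)
= 8.9513

8.9513


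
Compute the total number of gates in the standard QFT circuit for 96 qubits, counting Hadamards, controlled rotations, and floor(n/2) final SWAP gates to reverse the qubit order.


Hadamard gates: 96
Controlled rotations: n*(n-1)/2 = 96*95/2 = 4560
SWAP gates: floor(n/2) = floor(96/2) = 48
Total = 96 + 4560 + 48
= 4704

4704


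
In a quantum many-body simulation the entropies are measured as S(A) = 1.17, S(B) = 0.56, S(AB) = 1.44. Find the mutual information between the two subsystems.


I(A:B) = S(A) + S(B) - S(AB)
= 1.17 + 0.56 - 1.44
= 0.2900

0.2900


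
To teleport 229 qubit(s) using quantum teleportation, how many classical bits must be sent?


Quantum teleportation requires 2 classical bits per qubit teleported.
229 qubit(s) -> 2 * 229 = 458 classical bits

458


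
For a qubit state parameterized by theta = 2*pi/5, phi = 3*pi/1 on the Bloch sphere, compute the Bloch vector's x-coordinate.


theta = 1.2566, phi = 9.4248
r_x = sin(theta)*cos(phi) = 0.9511 * -1.0000
r_x = -0.9511

-0.9511


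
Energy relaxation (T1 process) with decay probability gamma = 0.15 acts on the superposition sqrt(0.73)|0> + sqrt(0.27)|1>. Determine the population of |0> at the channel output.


For amplitude damping with parameter gamma on state sqrt(a)|0> + sqrt(b)|1>:
alpha^2 = 0.73, beta^2 = 0.27
P(|0>) = alpha^2 + gamma * beta^2
= 0.73 + 0.15 * 0.27
= 0.73 + 0.0405
= 0.7705

0.7705


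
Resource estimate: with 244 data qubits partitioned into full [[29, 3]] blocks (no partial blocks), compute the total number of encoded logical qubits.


Each code block uses 29 physical qubits for 3 logical qubit(s).
Number of complete blocks = floor(244 / 29) = 8
Logical qubits = 8 * 3
= 24

24


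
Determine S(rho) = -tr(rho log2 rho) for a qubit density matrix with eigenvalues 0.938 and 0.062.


S = -p*log2(p) - (1-p)*log2(1-p)
p = 0.9380, 1-p = 0.0620
= -0.9380 * log2(0.9380) - 0.0620 * log2(0.0620)
= -(-0.0866) - (-0.2487)
= 0.3353

0.3353


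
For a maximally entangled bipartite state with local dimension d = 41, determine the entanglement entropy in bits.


For a maximally entangled state in d x d:
S = log2(d) = log2(41)
= 5.3576

5.3576


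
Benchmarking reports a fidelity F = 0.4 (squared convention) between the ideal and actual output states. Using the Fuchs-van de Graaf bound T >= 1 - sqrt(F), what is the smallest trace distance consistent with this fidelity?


Fuchs-van de Graaf (squared-fidelity convention): 1 - sqrt(F) <= T <= sqrt(1 - F).
Lower bound: T >= 1 - sqrt(F)
sqrt(F) = sqrt(0.4) = 0.6325
T >= 1 - 0.6325
T >= 0.3675

0.3675


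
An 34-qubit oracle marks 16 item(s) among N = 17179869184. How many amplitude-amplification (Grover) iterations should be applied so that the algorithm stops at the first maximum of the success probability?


After j Grover iterations the success probability is P(j) = sin^2((2j+1)*theta), where sin(theta) = sqrt(k/N).
N = 2^34 = 17179869184, k = 16
sin(theta) = sqrt(k/N) = 3.051757812e-05
theta = arcsin(sqrt(k/N)) = 3.051757813e-05 rad
P(j) reaches its first maximum when (2j+1)*theta is as close as possible to pi/2, i.e. j = round(pi/(4*theta) - 1/2).
pi/(4*theta) - 1/2 = 25735.4270
(For comparison, the common estimate pi/4 * sqrt(N/k) = 25735.9270; the exact maximiser is used here.)
Optimal iterations = 25735

25735


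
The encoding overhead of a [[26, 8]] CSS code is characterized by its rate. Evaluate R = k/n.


Code rate R = k/n
= 8/26
= 0.3077

0.3077


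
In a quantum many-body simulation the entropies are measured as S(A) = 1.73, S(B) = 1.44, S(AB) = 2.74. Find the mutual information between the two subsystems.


I(A:B) = S(A) + S(B) - S(AB)
= 1.73 + 1.44 - 2.74
= 0.4300

0.4300


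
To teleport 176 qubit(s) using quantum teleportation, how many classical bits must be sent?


Quantum teleportation requires 2 classical bits per qubit teleported.
176 qubit(s) -> 2 * 176 = 352 classical bits

352


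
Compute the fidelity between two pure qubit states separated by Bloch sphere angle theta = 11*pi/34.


For states separated by angle theta on Bloch sphere:
F = cos^2(theta/2)
theta = 11*pi/34 = 1.0164
theta/2 = 0.5082
cos(theta/2) = 0.8736
F = 0.7632

0.7632


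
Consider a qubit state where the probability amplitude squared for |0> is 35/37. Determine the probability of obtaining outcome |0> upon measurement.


|alpha|^2 = 35/37 = 0.9459
|beta|^2 = 1 - 35/37 = 2/37 = 0.0541
P(|0>) = |alpha|^2 = 0.9459

0.9459


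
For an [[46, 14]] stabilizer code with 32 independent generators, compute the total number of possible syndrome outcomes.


Each stabilizer generator gives a binary (+1 or -1) measurement outcome.
With 32 independent generators:
Total syndromes = 2^32
= 4294967296

4294967296


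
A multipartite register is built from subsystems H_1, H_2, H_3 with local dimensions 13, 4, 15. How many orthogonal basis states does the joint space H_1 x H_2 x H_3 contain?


dim(H_1 x H_2 x H_3) = 13 * 4 * 15
= 52 * 15
= 780

780


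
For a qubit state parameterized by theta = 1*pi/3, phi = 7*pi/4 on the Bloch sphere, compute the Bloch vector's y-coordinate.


theta = 1.0472, phi = 5.4978
r_y = sin(theta)*sin(phi) = 0.8660 * -0.7071
r_y = -0.6124

-0.6124


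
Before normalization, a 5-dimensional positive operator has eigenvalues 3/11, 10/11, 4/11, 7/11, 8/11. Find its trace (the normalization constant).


tr(M) = sum of eigenvalues
= 3/11 + 10/11 + 4/11 + 7/11 + 8/11
= 32/11
= 2.9091

2.9091


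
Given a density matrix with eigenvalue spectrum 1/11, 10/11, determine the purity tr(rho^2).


tr(rho^2) = sum of eigenvalues squared
= (1/11)^2 + (10/11)^2
= (1 + 100) / 121
= 101/121
= 0.8347

0.8347


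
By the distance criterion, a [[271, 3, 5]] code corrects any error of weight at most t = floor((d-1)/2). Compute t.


Code parameters: [[271, 3, 5]], distance d = 5.
Number of correctable errors = floor((d-1)/2)
= floor((5 - 1)/2)
= floor(4/2)
= 2

2


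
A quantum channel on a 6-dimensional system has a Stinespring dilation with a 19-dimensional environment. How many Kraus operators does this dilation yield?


Tracing out the environment in an orthonormal basis {|i>_E} gives Kraus operators K_i = <i|_E U |0>_E.
Number of Kraus operators = dim(H_env) = d_env
= 19

19


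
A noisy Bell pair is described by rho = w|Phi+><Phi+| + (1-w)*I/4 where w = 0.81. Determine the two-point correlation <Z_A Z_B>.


|Phi+> = (|00> + |11>)/sqrt(2)
For the pure Bell state, <Z_A Z_B> = +1 (Bell-state Pauli correlator).
The maximally-mixed part I/4 has tr(I/4 * P tensor P) = 0 for any traceless Pauli P.
So <Z_A Z_B>_rho = w * (+1) + (1 - w) * 0
= 0.81 * (+1)
= 0.8100

0.8100


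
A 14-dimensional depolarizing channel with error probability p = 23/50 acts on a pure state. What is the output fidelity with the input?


F = (1-p) + p/d
= (1 - 0.4600) + 0.4600/14
= 0.5400 + 0.0329
= 0.5729

0.5729


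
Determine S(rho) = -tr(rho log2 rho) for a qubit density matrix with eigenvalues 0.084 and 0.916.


S = -p*log2(p) - (1-p)*log2(1-p)
p = 0.0840, 1-p = 0.9160
= -0.0840 * log2(0.0840) - 0.9160 * log2(0.9160)
= -(-0.3002) - (-0.1159)
= 0.4161

0.4161


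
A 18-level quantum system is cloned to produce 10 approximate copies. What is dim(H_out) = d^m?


Output space = H^(tensor 10) where dim(H) = 18
dim = 18^10
= 324 (after 2 factors)
= 5832 (after 3 factors)
= 104976 (after 4 factors)
= 1889568 (after 5 factors)
= 34012224 (after 6 factors)
= 612220032 (after 7 factors)
= 11019960576 (after 8 factors)
= 198359290368 (after 9 factors)
= 3570467226624 (after 10 factors)
= 3570467226624

3570467226624


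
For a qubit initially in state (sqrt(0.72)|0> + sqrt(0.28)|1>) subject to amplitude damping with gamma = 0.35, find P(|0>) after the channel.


For amplitude damping with parameter gamma on state sqrt(a)|0> + sqrt(b)|1>:
alpha^2 = 0.72, beta^2 = 0.28
P(|0>) = alpha^2 + gamma * beta^2
= 0.72 + 0.35 * 0.28
= 0.72 + 0.0980
= 0.8180

0.8180


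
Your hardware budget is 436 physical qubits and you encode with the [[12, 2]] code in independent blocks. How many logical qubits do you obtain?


Each code block uses 12 physical qubits for 2 logical qubit(s).
Number of complete blocks = floor(436 / 12) = 36
Logical qubits = 36 * 2
= 72

72


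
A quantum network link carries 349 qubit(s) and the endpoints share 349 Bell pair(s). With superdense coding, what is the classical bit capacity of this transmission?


Superdense coding allows 2 classical bits per shared entangled pair.
349 pair(s) -> 2 * 349 = 698 classical bits

698


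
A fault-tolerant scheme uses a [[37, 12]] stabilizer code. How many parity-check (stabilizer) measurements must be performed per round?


For an [[n,k]] stabilizer code:
Number of stabilizer generators = n - k
= 37 - 12
= 25

25


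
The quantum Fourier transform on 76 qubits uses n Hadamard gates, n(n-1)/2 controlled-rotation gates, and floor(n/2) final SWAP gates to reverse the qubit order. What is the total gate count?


Hadamard gates: 76
Controlled rotations: n*(n-1)/2 = 76*75/2 = 2850
SWAP gates: floor(n/2) = floor(76/2) = 38
Total = 76 + 2850 + 38
= 2964

2964


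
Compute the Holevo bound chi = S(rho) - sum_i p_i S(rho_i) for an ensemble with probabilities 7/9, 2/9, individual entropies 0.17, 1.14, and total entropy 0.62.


chi = S(rho) - sum_i p_i * S(rho_i)
Weighted entropy = 7/9 * 0.17 + 2/9 * 1.14
= 0.3856
chi = 0.62 - 0.3856
= 0.2344

0.2344


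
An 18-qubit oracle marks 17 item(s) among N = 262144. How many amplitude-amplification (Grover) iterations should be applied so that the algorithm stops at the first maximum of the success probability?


After j Grover iterations the success probability is P(j) = sin^2((2j+1)*theta), where sin(theta) = sqrt(k/N).
N = 2^18 = 262144, k = 17
sin(theta) = sqrt(k/N) = 0.008052940675
theta = arcsin(sqrt(k/N)) = 0.008053027716 rad
P(j) reaches its first maximum when (2j+1)*theta is as close as possible to pi/2, i.e. j = round(pi/(4*theta) - 1/2).
pi/(4*theta) - 1/2 = 97.0283
(For comparison, the common estimate pi/4 * sqrt(N/k) = 97.5294; the exact maximiser is used here.)
Optimal iterations = 97

97


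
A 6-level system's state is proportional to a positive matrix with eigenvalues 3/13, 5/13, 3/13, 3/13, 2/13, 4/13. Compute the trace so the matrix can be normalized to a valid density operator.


tr(M) = sum of eigenvalues
= 3/13 + 5/13 + 3/13 + 3/13 + 2/13 + 4/13
= 20/13
= 1.5385

1.5385


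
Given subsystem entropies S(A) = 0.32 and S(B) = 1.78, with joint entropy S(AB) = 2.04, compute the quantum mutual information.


I(A:B) = S(A) + S(B) - S(AB)
= 0.32 + 1.78 - 2.04
= 0.0600

0.0600


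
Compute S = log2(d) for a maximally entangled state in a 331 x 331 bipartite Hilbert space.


For a maximally entangled state in d x d:
S = log2(d) = log2(331)
= 8.3707

8.3707


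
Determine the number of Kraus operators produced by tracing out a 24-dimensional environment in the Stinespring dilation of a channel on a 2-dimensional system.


Tracing out the environment in an orthonormal basis {|i>_E} gives Kraus operators K_i = <i|_E U |0>_E.
Number of Kraus operators = dim(H_env) = d_env
= 24

24


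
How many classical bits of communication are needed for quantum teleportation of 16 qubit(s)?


Quantum teleportation requires 2 classical bits per qubit teleported.
16 qubit(s) -> 2 * 16 = 32 classical bits

32


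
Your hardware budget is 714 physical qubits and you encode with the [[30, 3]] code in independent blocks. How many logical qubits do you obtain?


Each code block uses 30 physical qubits for 3 logical qubit(s).
Number of complete blocks = floor(714 / 30) = 23
Logical qubits = 23 * 3
= 69

69


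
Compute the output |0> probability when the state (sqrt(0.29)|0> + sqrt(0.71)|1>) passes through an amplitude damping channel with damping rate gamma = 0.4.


For amplitude damping with parameter gamma on state sqrt(a)|0> + sqrt(b)|1>:
alpha^2 = 0.29, beta^2 = 0.71
P(|0>) = alpha^2 + gamma * beta^2
= 0.29 + 0.4 * 0.71
= 0.29 + 0.2840
= 0.5740

0.5740


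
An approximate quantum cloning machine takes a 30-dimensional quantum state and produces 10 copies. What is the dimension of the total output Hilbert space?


Output space = H^(tensor 10) where dim(H) = 30
dim = 30^10
= 900 (after 2 factors)
= 27000 (after 3 factors)
= 810000 (after 4 factors)
= 24300000 (after 5 factors)
= 729000000 (after 6 factors)
= 21870000000 (after 7 factors)
= 656100000000 (after 8 factors)
= 19683000000000 (after 9 factors)
= 590490000000000 (after 10 factors)
= 590490000000000

590490000000000


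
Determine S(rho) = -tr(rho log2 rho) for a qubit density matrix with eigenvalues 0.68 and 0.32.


S = -p*log2(p) - (1-p)*log2(1-p)
p = 0.6800, 1-p = 0.3200
= -0.6800 * log2(0.6800) - 0.3200 * log2(0.3200)
= -(-0.3783) - (-0.5260)
= 0.9044

0.9044


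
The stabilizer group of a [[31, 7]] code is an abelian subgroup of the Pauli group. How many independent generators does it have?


For an [[n,k]] stabilizer code:
Number of stabilizer generators = n - k
= 31 - 7
= 24

24


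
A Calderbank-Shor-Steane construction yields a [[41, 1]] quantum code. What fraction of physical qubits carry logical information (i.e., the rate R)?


Code rate R = k/n
= 1/41
= 0.0244

0.0244


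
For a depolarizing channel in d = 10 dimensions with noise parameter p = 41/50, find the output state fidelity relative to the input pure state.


F = (1-p) + p/d
= (1 - 0.8200) + 0.8200/10
= 0.1800 + 0.0820
= 0.2620

0.2620


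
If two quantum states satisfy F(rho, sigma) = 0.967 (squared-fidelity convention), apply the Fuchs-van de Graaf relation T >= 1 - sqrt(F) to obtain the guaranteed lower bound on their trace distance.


Fuchs-van de Graaf (squared-fidelity convention): 1 - sqrt(F) <= T <= sqrt(1 - F).
Lower bound: T >= 1 - sqrt(F)
sqrt(F) = sqrt(0.967) = 0.9834
T >= 1 - 0.9834
T >= 0.0166

0.0166


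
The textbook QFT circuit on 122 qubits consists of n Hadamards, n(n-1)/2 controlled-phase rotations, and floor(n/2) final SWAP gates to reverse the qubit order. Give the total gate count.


Hadamard gates: 122
Controlled rotations: n*(n-1)/2 = 122*121/2 = 7381
SWAP gates: floor(n/2) = floor(122/2) = 61
Total = 122 + 7381 + 61
= 7564

7564


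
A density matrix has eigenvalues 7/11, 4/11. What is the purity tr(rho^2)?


tr(rho^2) = sum of eigenvalues squared
= (7/11)^2 + (4/11)^2
= (49 + 16) / 121
= 65/121
= 0.5372

0.5372


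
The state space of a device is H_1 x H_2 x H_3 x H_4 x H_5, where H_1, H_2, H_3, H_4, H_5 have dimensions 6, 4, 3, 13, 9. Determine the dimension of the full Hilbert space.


dim(H_1 x H_2 x H_3 x H_4 x H_5) = 6 * 4 * 3 * 13 * 9
= 24 * 3 * 13 * 9
= 72 * 13 * 9
= 936 * 9
= 8424

8424


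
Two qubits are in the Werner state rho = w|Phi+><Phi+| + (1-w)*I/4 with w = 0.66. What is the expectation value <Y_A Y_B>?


|Phi+> = (|00> + |11>)/sqrt(2)
For the pure Bell state, <Y_A Y_B> = -1 (Bell-state Pauli correlator).
The maximally-mixed part I/4 has tr(I/4 * P tensor P) = 0 for any traceless Pauli P.
So <Y_A Y_B>_rho = w * (-1) + (1 - w) * 0
= 0.66 * (-1)
= -0.6600

-0.6600
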